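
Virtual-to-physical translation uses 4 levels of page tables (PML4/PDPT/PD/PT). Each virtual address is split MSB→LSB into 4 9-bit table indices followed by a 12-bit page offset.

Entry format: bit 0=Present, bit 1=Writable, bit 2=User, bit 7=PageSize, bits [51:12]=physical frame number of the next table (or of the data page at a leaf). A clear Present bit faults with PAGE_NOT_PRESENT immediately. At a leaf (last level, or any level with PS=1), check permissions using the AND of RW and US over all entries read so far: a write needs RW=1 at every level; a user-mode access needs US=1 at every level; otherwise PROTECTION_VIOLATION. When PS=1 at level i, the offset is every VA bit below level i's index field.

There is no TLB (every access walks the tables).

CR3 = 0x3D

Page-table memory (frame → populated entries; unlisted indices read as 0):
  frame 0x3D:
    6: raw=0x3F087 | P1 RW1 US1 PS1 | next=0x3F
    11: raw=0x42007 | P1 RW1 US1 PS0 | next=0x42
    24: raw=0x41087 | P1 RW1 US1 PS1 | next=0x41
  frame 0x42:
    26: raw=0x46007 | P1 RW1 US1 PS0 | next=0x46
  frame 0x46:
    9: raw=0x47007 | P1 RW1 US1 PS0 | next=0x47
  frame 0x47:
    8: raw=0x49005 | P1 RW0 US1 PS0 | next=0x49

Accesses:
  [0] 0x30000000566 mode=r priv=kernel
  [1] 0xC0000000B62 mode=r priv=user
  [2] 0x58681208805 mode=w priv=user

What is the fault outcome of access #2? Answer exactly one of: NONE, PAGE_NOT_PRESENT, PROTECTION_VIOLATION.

Walk each access:
#0 VA=0x30000000566 (r,kernel):
  L0: frame=0x3D idx=6 entry=0x3F087 [P=1 RW=1 US=1 PS=1]
  ✓ 0x3F566 (huge @L0)  — 1 lookups
#1 VA=0xC0000000B62 (r,user):
  L0: frame=0x3D idx=24 entry=0x41087 [P=1 RW=1 US=1 PS=1]
  ✓ 0x41B62 (huge @L0)  — 1 lookups
#2 VA=0x58681208805 (w,user):
  L0: frame=0x3D idx=11 entry=0x42007 [P=1 RW=1 US=1 PS=0]
  L1: frame=0x42 idx=26 entry=0x46007 [P=1 RW=1 US=1 PS=0]
  L2: frame=0x46 idx=9 entry=0x47007 [P=1 RW=1 US=1 PS=0]
  L3: frame=0x47 idx=8 entry=0x49005 [P=1 RW=0 US=1 PS=0]
  ✗ PROTECTION_VIOLATION  [4 reads]

Access #2 fault: PROTECTION_VIOLATION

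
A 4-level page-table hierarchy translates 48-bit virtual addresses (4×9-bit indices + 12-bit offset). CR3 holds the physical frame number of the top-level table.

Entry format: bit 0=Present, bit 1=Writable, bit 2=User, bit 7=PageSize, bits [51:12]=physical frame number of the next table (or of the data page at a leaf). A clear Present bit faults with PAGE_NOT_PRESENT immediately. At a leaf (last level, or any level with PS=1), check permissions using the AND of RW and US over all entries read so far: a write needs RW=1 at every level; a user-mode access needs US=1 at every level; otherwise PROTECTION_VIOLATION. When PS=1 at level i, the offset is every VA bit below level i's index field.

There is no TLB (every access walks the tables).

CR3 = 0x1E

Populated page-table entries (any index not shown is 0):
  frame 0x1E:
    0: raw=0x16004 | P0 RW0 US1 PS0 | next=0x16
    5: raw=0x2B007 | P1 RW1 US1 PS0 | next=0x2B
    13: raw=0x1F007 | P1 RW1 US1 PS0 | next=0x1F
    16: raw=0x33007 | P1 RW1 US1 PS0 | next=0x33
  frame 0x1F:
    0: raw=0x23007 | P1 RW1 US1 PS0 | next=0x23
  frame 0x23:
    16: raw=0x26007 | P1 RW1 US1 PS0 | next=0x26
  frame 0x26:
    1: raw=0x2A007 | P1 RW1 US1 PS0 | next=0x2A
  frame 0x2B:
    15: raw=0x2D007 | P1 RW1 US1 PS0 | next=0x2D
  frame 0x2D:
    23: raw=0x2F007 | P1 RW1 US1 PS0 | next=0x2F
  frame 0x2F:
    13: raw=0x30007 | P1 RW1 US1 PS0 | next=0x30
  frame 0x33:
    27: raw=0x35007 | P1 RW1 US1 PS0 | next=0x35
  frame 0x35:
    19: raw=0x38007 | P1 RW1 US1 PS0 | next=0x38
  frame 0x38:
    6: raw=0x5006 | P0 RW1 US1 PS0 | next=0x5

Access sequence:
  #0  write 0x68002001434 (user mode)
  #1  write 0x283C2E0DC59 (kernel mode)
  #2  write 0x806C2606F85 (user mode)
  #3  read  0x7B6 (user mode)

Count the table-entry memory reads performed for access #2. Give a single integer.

Per-access translation:
#0 VA=0x68002001434 (w,user):
  lvl0: tbl 0x1E, slot 13 ⇒ 0x1F007 (P1/RW1/US1/PS0)
  lvl1: tbl 0x1F, slot 0 ⇒ 0x23007 (P1/RW1/US1/PS0)
  lvl2: tbl 0x23, slot 16 ⇒ 0x26007 (P1/RW1/US1/PS0)
  lvl3: tbl 0x26, slot 1 ⇒ 0x2A007 (P1/RW1/US1/PS0)
  ⇒ phys 0x2A434  [4 reads]
#1 VA=0x283C2E0DC59 (w,kernel):
  lvl0: tbl 0x1E, slot 5 ⇒ 0x2B007 (P1/RW1/US1/PS0)
  lvl1: tbl 0x2B, slot 15 ⇒ 0x2D007 (P1/RW1/US1/PS0)
  lvl2: tbl 0x2D, slot 23 ⇒ 0x2F007 (P1/RW1/US1/PS0)
  lvl3: tbl 0x2F, slot 13 ⇒ 0x30007 (P1/RW1/US1/PS0)
  ⇒ phys 0x30C59  [4 reads]
#2 VA=0x806C2606F85 (w,user):
  lvl0: tbl 0x1E, slot 16 ⇒ 0x33007 (P1/RW1/US1/PS0)
  lvl1: tbl 0x33, slot 27 ⇒ 0x35007 (P1/RW1/US1/PS0)
  lvl2: tbl 0x35, slot 19 ⇒ 0x38007 (P1/RW1/US1/PS0)
  lvl3: tbl 0x38, slot 6 ⇒ 0x5006 (P0/RW1/US1/PS0)
  ⇒ fault: PAGE_NOT_PRESENT  — 4 lookups
#3 VA=0x7B6 (r,user):
  lvl0: tbl 0x1E, slot 0 ⇒ 0x16004 (P0/RW0/US1/PS0)
  ⇒ fault: PAGE_NOT_PRESENT  — 1 lookups

Entries read for #2: 4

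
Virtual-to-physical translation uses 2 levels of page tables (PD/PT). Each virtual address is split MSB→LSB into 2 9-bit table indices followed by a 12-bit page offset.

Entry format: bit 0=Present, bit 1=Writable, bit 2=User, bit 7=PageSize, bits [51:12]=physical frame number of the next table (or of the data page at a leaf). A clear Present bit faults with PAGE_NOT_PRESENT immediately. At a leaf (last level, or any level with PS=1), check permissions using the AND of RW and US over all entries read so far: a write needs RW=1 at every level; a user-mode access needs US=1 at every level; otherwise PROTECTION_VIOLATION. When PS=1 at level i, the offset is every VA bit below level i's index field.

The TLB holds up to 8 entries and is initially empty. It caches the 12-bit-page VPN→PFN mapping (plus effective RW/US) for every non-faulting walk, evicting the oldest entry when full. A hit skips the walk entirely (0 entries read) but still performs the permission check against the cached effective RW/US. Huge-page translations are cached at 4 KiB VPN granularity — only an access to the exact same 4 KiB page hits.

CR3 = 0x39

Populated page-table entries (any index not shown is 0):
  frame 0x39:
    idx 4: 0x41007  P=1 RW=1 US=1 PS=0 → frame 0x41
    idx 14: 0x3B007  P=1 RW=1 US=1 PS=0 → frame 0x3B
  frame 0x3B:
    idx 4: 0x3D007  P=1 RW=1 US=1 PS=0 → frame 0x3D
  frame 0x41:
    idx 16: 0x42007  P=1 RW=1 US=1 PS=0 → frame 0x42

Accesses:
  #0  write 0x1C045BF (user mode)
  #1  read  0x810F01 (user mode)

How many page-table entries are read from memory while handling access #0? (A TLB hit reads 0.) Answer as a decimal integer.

Trace:
#0 VA=0x1C045BF (w,user):
  L0 @0x39[14] → 0x3B007  P=1,RW=1,US=1,PS=0
  L1 @0x3B[4] → 0x3D007  P=1,RW=1,US=1,PS=0
  ✓ 0x3D5BF  — 2 lookups
#1 VA=0x810F01 (r,user):
  L0 @0x39[4] → 0x41007  P=1,RW=1,US=1,PS=0
  L1 @0x41[16] → 0x42007  P=1,RW=1,US=1,PS=0
  ✓ 0x42F01  — 2 lookups

Entries read for #0: 2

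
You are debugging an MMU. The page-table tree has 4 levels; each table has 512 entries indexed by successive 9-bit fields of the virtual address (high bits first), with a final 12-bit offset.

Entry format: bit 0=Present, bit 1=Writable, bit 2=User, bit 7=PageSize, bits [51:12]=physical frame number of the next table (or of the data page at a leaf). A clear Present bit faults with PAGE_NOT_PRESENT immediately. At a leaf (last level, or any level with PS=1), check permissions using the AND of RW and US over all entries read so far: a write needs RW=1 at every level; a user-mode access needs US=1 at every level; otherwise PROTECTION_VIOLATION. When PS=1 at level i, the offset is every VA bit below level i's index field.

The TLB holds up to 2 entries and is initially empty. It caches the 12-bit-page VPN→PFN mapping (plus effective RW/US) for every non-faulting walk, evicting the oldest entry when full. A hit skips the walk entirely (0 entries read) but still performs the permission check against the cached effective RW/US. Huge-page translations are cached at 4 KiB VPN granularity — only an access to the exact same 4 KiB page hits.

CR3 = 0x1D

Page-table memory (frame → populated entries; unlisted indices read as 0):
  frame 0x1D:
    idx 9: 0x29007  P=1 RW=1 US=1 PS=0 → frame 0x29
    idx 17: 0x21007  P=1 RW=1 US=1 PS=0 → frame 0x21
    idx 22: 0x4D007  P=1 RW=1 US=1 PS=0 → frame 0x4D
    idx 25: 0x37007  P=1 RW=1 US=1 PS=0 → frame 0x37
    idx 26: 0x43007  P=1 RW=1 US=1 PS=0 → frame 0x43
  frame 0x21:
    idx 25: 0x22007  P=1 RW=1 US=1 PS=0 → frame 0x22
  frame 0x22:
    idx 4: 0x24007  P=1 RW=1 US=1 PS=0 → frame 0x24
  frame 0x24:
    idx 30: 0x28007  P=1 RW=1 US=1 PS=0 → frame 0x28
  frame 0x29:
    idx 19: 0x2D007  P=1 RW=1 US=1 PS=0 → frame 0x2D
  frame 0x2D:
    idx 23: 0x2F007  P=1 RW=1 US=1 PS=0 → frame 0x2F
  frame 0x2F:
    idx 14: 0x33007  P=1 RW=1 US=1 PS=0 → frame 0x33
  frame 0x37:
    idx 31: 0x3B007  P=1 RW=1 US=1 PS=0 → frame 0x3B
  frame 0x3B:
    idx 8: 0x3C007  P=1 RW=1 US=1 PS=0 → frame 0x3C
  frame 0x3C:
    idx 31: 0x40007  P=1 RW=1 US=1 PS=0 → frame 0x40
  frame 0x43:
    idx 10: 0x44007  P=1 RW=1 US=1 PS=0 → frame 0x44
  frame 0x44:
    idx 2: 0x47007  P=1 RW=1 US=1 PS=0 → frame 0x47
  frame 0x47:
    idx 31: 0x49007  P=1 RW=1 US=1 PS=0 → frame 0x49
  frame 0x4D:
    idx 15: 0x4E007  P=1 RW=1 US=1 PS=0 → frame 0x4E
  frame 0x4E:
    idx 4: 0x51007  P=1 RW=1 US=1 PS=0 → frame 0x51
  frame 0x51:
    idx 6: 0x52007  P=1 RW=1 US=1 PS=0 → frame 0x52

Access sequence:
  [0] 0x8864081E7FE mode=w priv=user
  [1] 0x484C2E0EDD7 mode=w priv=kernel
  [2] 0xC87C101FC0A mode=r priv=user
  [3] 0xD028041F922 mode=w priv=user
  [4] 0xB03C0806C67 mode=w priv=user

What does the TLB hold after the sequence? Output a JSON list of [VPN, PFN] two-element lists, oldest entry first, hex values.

Walk each access:
#0 VA=0x8864081E7FE (w,user):
  [0] read 0x1D idx=17: raw=0x21007 flags P=1 W=1 U=1 S=0
  [1] read 0x21 idx=25: raw=0x22007 flags P=1 W=1 U=1 S=0
  [2] read 0x22 idx=4: raw=0x24007 flags P=1 W=1 U=1 S=0
  [3] read 0x24 idx=30: raw=0x28007 flags P=1 W=1 U=1 S=0
  ✓ 0x287FE  — 4 lookups
#1 VA=0x484C2E0EDD7 (w,kernel):
  [0] read 0x1D idx=9: raw=0x29007 flags P=1 W=1 U=1 S=0
  [1] read 0x29 idx=19: raw=0x2D007 flags P=1 W=1 U=1 S=0
  [2] read 0x2D idx=23: raw=0x2F007 flags P=1 W=1 U=1 S=0
  [3] read 0x2F idx=14: raw=0x33007 flags P=1 W=1 U=1 S=0
  ✓ 0x33DD7  — 4 lookups
#2 VA=0xC87C101FC0A (r,user):
  [0] read 0x1D idx=25: raw=0x37007 flags P=1 W=1 U=1 S=0
  [1] read 0x37 idx=31: raw=0x3B007 flags P=1 W=1 U=1 S=0
  [2] read 0x3B idx=8: raw=0x3C007 flags P=1 W=1 U=1 S=0
  [3] read 0x3C idx=31: raw=0x40007 flags P=1 W=1 U=1 S=0
  ✓ 0x40C0A  — 4 lookups
#3 VA=0xD028041F922 (w,user):
  [0] read 0x1D idx=26: raw=0x43007 flags P=1 W=1 U=1 S=0
  [1] read 0x43 idx=10: raw=0x44007 flags P=1 W=1 U=1 S=0
  [2] read 0x44 idx=2: raw=0x47007 flags P=1 W=1 U=1 S=0
  [3] read 0x47 idx=31: raw=0x49007 flags P=1 W=1 U=1 S=0
  ✓ 0x49922  — 4 lookups
#4 VA=0xB03C0806C67 (w,user):
  [0] read 0x1D idx=22: raw=0x4D007 flags P=1 W=1 U=1 S=0
  [1] read 0x4D idx=15: raw=0x4E007 flags P=1 W=1 U=1 S=0
  [2] read 0x4E idx=4: raw=0x51007 flags P=1 W=1 U=1 S=0
  [3] read 0x51 idx=6: raw=0x52007 flags P=1 W=1 U=1 S=0
  ✓ 0x52C67  — 4 lookups

TLB: [["0xD028041F", "0x49"], ["0xB03C0806", "0x52"]]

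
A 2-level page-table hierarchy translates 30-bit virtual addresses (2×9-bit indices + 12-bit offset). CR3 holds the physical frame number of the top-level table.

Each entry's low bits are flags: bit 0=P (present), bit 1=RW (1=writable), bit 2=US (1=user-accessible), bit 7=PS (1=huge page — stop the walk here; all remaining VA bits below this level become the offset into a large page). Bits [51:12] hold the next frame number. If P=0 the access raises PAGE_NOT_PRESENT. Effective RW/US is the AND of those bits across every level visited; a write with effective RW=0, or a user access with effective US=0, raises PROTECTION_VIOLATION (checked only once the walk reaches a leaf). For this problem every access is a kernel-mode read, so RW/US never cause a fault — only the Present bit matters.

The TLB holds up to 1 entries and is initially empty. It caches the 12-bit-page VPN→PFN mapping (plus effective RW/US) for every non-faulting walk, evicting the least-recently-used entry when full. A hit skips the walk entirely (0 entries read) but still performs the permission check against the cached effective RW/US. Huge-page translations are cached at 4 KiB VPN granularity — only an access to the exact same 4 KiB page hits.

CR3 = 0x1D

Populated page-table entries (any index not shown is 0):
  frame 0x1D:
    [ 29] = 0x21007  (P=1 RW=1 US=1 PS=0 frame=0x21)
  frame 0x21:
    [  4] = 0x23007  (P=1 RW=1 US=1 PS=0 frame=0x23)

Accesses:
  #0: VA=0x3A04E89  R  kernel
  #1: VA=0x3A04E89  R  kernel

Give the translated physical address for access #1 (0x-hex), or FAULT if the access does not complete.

Per-access translation:
#0 VA=0x3A04E89 (r,kernel):
  [0] read 0x1D idx=29: raw=0x21007 flags P=1 W=1 U=1 S=0
  [1] read 0x21 idx=4: raw=0x23007 flags P=1 W=1 U=1 S=0
  ✓ 0x23E89  — 2 lookups
#1 VA=0x3A04E89 (r,kernel):
  TLB hit vpn=0x3A04 → PA=0x23E89

Access #1 PA: 0x23E89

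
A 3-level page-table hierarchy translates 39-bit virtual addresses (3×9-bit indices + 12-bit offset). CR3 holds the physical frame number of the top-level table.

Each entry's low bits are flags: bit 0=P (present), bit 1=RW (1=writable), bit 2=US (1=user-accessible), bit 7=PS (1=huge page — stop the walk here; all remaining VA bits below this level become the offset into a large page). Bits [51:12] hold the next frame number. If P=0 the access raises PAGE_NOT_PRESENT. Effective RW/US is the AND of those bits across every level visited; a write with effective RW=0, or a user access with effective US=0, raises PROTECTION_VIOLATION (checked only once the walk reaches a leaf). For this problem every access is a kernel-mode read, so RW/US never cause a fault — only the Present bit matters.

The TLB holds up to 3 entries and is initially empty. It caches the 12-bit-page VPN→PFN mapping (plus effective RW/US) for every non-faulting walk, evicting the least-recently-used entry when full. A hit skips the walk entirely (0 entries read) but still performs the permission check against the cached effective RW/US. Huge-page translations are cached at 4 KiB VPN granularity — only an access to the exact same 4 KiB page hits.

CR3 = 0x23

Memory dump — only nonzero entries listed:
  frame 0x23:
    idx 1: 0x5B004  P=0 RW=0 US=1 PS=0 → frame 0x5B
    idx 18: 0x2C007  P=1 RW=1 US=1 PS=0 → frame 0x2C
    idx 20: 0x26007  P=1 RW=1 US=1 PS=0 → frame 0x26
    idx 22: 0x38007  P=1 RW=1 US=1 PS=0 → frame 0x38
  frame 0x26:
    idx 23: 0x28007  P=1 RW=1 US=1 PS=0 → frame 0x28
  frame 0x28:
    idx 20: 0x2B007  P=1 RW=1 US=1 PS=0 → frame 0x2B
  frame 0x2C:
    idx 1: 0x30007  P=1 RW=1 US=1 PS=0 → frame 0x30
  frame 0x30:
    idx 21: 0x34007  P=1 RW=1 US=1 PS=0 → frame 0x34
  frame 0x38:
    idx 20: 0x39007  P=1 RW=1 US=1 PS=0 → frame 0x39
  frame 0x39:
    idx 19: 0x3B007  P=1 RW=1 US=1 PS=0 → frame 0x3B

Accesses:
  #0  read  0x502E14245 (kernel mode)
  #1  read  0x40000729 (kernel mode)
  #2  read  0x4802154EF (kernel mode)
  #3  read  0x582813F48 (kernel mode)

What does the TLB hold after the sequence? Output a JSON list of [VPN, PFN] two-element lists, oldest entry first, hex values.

Per-access translation:
#0 VA=0x502E14245 (r,kernel):
  L0 @0x23[20] → 0x26007  P=1,RW=1,US=1,PS=0
  L1 @0x26[23] → 0x28007  P=1,RW=1,US=1,PS=0
  L2 @0x28[20] → 0x2B007  P=1,RW=1,US=1,PS=0
  ⇒ phys 0x2B245  [3 reads]
#1 VA=0x40000729 (r,kernel):
  L0 @0x23[1] → 0x5B004  P=0,RW=0,US=1,PS=0
  ⇒ fault: PAGE_NOT_PRESENT  — 1 lookups
#2 VA=0x4802154EF (r,kernel):
  L0 @0x23[18] → 0x2C007  P=1,RW=1,US=1,PS=0
  L1 @0x2C[1] → 0x30007  P=1,RW=1,US=1,PS=0
  L2 @0x30[21] → 0x34007  P=1,RW=1,US=1,PS=0
  ⇒ phys 0x344EF  [3 reads]
#3 VA=0x582813F48 (r,kernel):
  L0 @0x23[22] → 0x38007  P=1,RW=1,US=1,PS=0
  L1 @0x38[20] → 0x39007  P=1,RW=1,US=1,PS=0
  L2 @0x39[19] → 0x3B007  P=1,RW=1,US=1,PS=0
  ⇒ phys 0x3BF48  [3 reads]

TLB: [["0x502E14", "0x2B"], ["0x480215", "0x34"], ["0x582813", "0x3B"]]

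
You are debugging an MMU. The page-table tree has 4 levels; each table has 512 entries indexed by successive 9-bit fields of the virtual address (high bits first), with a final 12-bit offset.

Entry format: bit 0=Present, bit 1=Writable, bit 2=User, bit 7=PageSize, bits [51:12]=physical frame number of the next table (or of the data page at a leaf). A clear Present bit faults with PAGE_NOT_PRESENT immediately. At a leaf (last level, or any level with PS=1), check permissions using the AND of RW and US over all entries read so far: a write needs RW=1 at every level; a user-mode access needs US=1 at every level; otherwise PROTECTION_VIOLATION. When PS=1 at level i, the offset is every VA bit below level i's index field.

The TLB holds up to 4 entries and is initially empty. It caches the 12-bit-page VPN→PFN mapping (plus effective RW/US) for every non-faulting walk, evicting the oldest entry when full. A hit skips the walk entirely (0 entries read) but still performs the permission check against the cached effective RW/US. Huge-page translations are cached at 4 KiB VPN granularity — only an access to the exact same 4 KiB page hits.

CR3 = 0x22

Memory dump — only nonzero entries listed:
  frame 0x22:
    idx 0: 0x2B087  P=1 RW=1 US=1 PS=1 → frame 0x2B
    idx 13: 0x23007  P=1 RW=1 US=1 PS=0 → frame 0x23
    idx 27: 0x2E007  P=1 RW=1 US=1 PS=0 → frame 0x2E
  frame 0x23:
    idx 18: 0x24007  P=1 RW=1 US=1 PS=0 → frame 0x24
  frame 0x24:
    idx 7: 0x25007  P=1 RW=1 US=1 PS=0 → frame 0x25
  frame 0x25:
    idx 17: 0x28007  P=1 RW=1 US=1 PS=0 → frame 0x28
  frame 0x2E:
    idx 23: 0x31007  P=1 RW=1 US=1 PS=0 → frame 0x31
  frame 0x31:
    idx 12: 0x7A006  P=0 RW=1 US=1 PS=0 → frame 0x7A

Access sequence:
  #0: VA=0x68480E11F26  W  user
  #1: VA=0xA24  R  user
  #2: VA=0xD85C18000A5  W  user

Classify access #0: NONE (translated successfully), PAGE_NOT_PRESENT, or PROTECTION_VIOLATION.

Walk each access:
#0 VA=0x68480E11F26 (w,user):
  L0: frame=0x22 idx=13 entry=0x23007 [P=1 RW=1 US=1 PS=0]
  L1: frame=0x23 idx=18 entry=0x24007 [P=1 RW=1 US=1 PS=0]
  L2: frame=0x24 idx=7 entry=0x25007 [P=1 RW=1 US=1 PS=0]
  L3: frame=0x25 idx=17 entry=0x28007 [P=1 RW=1 US=1 PS=0]
  ⇒ phys 0x28F26  [4 reads]
#1 VA=0xA24 (r,user):
  L0: frame=0x22 idx=0 entry=0x2B087 [P=1 RW=1 US=1 PS=1]
  ⇒ phys 0x2BA24 (huge @L0)  [1 reads]
#2 VA=0xD85C18000A5 (w,user):
  L0: frame=0x22 idx=27 entry=0x2E007 [P=1 RW=1 US=1 PS=0]
  L1: frame=0x2E idx=23 entry=0x31007 [P=1 RW=1 US=1 PS=0]
  L2: frame=0x31 idx=12 entry=0x7A006 [P=0 RW=1 US=1 PS=0]
  ⇒ fault: PAGE_NOT_PRESENT  — 3 lookups

Access #0 fault: NONE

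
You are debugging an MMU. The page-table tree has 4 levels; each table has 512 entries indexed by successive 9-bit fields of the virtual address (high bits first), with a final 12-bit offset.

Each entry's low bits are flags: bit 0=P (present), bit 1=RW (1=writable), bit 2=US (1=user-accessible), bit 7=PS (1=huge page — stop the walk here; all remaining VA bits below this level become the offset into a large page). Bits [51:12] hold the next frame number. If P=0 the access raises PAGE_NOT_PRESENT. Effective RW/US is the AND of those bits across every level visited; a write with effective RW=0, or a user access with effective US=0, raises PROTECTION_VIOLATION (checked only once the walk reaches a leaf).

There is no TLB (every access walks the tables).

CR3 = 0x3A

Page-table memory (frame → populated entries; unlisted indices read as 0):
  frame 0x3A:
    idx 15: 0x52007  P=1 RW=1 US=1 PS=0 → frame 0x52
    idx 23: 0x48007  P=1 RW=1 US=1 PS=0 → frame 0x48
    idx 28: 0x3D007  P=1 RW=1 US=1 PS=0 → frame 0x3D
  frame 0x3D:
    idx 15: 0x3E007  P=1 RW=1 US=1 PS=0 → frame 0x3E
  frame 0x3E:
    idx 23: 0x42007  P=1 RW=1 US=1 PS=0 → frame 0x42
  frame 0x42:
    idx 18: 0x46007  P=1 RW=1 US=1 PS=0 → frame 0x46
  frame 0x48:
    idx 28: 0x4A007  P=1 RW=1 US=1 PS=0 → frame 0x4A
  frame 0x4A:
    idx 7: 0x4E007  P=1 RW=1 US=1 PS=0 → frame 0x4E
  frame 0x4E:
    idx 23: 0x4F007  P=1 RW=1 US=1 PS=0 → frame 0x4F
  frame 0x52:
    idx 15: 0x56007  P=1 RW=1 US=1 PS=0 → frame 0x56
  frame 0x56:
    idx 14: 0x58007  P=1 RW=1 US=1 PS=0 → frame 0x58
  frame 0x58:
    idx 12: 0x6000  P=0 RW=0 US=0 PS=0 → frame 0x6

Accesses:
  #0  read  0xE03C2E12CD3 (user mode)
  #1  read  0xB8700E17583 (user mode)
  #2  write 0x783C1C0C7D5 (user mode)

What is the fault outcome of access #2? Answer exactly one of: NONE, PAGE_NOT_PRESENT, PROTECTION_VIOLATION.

Walk each access:
#0 VA=0xE03C2E12CD3 (r,user):
  L0: frame=0x3A idx=28 entry=0x3D007 [P=1 RW=1 US=1 PS=0]
  L1: frame=0x3D idx=15 entry=0x3E007 [P=1 RW=1 US=1 PS=0]
  L2: frame=0x3E idx=23 entry=0x42007 [P=1 RW=1 US=1 PS=0]
  L3: frame=0x42 idx=18 entry=0x46007 [P=1 RW=1 US=1 PS=0]
  ✓ 0x46CD3  — 4 lookups
#1 VA=0xB8700E17583 (r,user):
  L0: frame=0x3A idx=23 entry=0x48007 [P=1 RW=1 US=1 PS=0]
  L1: frame=0x48 idx=28 entry=0x4A007 [P=1 RW=1 US=1 PS=0]
  L2: frame=0x4A idx=7 entry=0x4E007 [P=1 RW=1 US=1 PS=0]
  L3: frame=0x4E idx=23 entry=0x4F007 [P=1 RW=1 US=1 PS=0]
  ✓ 0x4F583  — 4 lookups
#2 VA=0x783C1C0C7D5 (w,user):
  L0: frame=0x3A idx=15 entry=0x52007 [P=1 RW=1 US=1 PS=0]
  L1: frame=0x52 idx=15 entry=0x56007 [P=1 RW=1 US=1 PS=0]
  L2: frame=0x56 idx=14 entry=0x58007 [P=1 RW=1 US=1 PS=0]
  L3: frame=0x58 idx=12 entry=0x6000 [P=0 RW=0 US=0 PS=0]
  ✗ PAGE_NOT_PRESENT  [4 reads]

Access #2 fault: PAGE_NOT_PRESENT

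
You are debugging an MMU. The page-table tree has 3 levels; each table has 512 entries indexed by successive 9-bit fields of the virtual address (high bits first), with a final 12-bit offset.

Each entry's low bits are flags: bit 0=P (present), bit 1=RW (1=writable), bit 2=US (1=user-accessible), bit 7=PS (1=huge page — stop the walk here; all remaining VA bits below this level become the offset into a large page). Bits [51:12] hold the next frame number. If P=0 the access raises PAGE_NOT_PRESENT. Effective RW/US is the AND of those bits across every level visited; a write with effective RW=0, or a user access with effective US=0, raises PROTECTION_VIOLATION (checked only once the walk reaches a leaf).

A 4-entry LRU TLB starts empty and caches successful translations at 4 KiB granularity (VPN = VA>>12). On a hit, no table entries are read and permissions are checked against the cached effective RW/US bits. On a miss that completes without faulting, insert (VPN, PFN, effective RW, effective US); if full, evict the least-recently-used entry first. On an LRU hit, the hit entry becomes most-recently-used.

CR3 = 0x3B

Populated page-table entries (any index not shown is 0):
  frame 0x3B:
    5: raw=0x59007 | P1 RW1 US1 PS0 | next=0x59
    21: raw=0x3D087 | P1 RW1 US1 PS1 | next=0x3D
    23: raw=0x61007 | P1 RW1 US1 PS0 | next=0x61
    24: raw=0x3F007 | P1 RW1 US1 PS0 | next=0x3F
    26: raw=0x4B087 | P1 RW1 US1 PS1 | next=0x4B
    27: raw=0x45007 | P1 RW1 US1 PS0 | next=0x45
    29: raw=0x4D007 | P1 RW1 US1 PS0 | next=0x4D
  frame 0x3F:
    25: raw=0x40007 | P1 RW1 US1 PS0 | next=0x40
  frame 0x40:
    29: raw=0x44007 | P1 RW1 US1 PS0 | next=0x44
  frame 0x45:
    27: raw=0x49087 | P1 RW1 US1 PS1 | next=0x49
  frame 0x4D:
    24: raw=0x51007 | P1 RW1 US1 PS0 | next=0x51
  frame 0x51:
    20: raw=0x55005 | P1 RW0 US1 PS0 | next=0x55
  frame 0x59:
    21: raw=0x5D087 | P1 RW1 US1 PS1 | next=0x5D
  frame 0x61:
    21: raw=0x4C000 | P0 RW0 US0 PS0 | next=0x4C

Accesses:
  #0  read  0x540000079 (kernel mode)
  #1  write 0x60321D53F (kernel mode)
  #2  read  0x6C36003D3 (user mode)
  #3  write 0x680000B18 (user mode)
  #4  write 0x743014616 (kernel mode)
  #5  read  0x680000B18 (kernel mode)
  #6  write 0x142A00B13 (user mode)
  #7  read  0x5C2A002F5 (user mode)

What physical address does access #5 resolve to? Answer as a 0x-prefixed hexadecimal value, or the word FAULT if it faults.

Trace:
#0 VA=0x540000079 (r,kernel):
  lvl0: tbl 0x3B, slot 21 ⇒ 0x3D087 (P1/RW1/US1/PS1)
  → PA=0x3D079 (huge @L0)  (1 entries read)
#1 VA=0x60321D53F (w,kernel):
  lvl0: tbl 0x3B, slot 24 ⇒ 0x3F007 (P1/RW1/US1/PS0)
  lvl1: tbl 0x3F, slot 25 ⇒ 0x40007 (P1/RW1/US1/PS0)
  lvl2: tbl 0x40, slot 29 ⇒ 0x44007 (P1/RW1/US1/PS0)
  → PA=0x4453F  (3 entries read)
#2 VA=0x6C36003D3 (r,user):
  lvl0: tbl 0x3B, slot 27 ⇒ 0x45007 (P1/RW1/US1/PS0)
  lvl1: tbl 0x45, slot 27 ⇒ 0x49087 (P1/RW1/US1/PS1)
  → PA=0x493D3 (huge @L1)  (2 entries read)
#3 VA=0x680000B18 (w,user):
  lvl0: tbl 0x3B, slot 26 ⇒ 0x4B087 (P1/RW1/US1/PS1)
  → PA=0x4BB18 (huge @L0)  (1 entries read)
#4 VA=0x743014616 (w,kernel):
  lvl0: tbl 0x3B, slot 29 ⇒ 0x4D007 (P1/RW1/US1/PS0)
  lvl1: tbl 0x4D, slot 24 ⇒ 0x51007 (P1/RW1/US1/PS0)
  lvl2: tbl 0x51, slot 20 ⇒ 0x55005 (P1/RW0/US1/PS0)
  → PROTECTION_VIOLATION  (3 entries read)
#5 VA=0x680000B18 (r,kernel):
  TLB hit vpn=0x680000 → PA=0x4BB18
#6 VA=0x142A00B13 (w,user):
  lvl0: tbl 0x3B, slot 5 ⇒ 0x59007 (P1/RW1/US1/PS0)
  lvl1: tbl 0x59, slot 21 ⇒ 0x5D087 (P1/RW1/US1/PS1)
  → PA=0x5DB13 (huge @L1)  (2 entries read)
#7 VA=0x5C2A002F5 (r,user):
  lvl0: tbl 0x3B, slot 23 ⇒ 0x61007 (P1/RW1/US1/PS0)
  lvl1: tbl 0x61, slot 21 ⇒ 0x4C000 (P0/RW0/US0/PS0)
  → PAGE_NOT_PRESENT  (2 entries read)

Access #5 PA: 0x4BB18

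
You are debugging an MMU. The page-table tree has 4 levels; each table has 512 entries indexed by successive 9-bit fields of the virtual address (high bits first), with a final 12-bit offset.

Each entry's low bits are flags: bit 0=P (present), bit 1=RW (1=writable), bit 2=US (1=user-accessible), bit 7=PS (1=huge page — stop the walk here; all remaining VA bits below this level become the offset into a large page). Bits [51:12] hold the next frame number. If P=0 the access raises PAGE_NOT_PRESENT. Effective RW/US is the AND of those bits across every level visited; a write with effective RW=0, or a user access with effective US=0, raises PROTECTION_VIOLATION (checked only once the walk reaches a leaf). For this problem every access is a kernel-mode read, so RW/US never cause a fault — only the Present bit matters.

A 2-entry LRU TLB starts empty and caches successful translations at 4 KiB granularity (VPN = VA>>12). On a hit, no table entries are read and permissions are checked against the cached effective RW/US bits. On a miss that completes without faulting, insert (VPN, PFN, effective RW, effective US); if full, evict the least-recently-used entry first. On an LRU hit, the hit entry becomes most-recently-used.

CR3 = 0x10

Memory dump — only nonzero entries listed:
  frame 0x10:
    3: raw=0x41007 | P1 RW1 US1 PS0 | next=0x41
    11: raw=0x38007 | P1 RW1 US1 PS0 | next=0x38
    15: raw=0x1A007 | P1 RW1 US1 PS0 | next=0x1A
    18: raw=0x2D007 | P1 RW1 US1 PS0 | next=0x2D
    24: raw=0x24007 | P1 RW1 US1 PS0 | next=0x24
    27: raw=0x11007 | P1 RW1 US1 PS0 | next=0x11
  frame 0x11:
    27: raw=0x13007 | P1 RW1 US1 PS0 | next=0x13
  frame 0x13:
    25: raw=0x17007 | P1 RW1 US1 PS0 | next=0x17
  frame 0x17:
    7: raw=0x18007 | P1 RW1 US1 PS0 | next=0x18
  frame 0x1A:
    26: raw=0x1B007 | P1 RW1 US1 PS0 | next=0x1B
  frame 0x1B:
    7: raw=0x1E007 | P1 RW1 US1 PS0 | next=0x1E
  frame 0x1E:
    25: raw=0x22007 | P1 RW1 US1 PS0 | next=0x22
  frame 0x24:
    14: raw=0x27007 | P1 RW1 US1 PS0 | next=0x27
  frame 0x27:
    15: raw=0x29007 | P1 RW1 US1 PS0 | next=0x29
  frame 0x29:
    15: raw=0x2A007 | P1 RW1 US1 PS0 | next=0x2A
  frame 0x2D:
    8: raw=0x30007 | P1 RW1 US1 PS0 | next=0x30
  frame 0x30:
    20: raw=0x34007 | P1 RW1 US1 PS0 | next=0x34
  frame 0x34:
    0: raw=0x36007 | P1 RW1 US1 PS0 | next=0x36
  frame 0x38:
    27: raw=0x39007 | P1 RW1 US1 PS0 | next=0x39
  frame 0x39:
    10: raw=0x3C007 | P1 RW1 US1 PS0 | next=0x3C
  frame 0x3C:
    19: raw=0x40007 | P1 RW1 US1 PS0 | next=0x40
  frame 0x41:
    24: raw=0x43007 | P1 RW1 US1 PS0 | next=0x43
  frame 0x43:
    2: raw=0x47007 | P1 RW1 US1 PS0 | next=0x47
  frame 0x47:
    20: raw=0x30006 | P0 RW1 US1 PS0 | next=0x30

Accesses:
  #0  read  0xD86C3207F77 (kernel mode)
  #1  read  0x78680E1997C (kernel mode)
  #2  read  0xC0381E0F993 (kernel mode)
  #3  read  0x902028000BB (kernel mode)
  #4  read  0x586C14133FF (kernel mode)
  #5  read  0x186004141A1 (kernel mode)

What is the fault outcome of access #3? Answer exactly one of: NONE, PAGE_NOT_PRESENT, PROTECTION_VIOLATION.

Walk each access:
#0 VA=0xD86C3207F77 (r,kernel):
  L0: frame=0x10 idx=27 entry=0x11007 [P=1 RW=1 US=1 PS=0]
  L1: frame=0x11 idx=27 entry=0x13007 [P=1 RW=1 US=1 PS=0]
  L2: frame=0x13 idx=25 entry=0x17007 [P=1 RW=1 US=1 PS=0]
  L3: frame=0x17 idx=7 entry=0x18007 [P=1 RW=1 US=1 PS=0]
  → PA=0x18F77  (4 entries read)
#1 VA=0x78680E1997C (r,kernel):
  L0: frame=0x10 idx=15 entry=0x1A007 [P=1 RW=1 US=1 PS=0]
  L1: frame=0x1A idx=26 entry=0x1B007 [P=1 RW=1 US=1 PS=0]
  L2: frame=0x1B idx=7 entry=0x1E007 [P=1 RW=1 US=1 PS=0]
  L3: frame=0x1E idx=25 entry=0x22007 [P=1 RW=1 US=1 PS=0]
  → PA=0x2297C  (4 entries read)
#2 VA=0xC0381E0F993 (r,kernel):
  L0: frame=0x10 idx=24 entry=0x24007 [P=1 RW=1 US=1 PS=0]
  L1: frame=0x24 idx=14 entry=0x27007 [P=1 RW=1 US=1 PS=0]
  L2: frame=0x27 idx=15 entry=0x29007 [P=1 RW=1 US=1 PS=0]
  L3: frame=0x29 idx=15 entry=0x2A007 [P=1 RW=1 US=1 PS=0]
  → PA=0x2A993  (4 entries read)
#3 VA=0x902028000BB (r,kernel):
  L0: frame=0x10 idx=18 entry=0x2D007 [P=1 RW=1 US=1 PS=0]
  L1: frame=0x2D idx=8 entry=0x30007 [P=1 RW=1 US=1 PS=0]
  L2: frame=0x30 idx=20 entry=0x34007 [P=1 RW=1 US=1 PS=0]
  L3: frame=0x34 idx=0 entry=0x36007 [P=1 RW=1 US=1 PS=0]
  → PA=0x360BB  (4 entries read)
#4 VA=0x586C14133FF (r,kernel):
  L0: frame=0x10 idx=11 entry=0x38007 [P=1 RW=1 US=1 PS=0]
  L1: frame=0x38 idx=27 entry=0x39007 [P=1 RW=1 US=1 PS=0]
  L2: frame=0x39 idx=10 entry=0x3C007 [P=1 RW=1 US=1 PS=0]
  L3: frame=0x3C idx=19 entry=0x40007 [P=1 RW=1 US=1 PS=0]
  → PA=0x403FF  (4 entries read)
#5 VA=0x186004141A1 (r,kernel):
  L0: frame=0x10 idx=3 entry=0x41007 [P=1 RW=1 US=1 PS=0]
  L1: frame=0x41 idx=24 entry=0x43007 [P=1 RW=1 US=1 PS=0]
  L2: frame=0x43 idx=2 entry=0x47007 [P=1 RW=1 US=1 PS=0]
  L3: frame=0x47 idx=20 entry=0x30006 [P=0 RW=1 US=1 PS=0]
  ⇒ fault: PAGE_NOT_PRESENT  — 4 lookups

Access #3 fault: NONE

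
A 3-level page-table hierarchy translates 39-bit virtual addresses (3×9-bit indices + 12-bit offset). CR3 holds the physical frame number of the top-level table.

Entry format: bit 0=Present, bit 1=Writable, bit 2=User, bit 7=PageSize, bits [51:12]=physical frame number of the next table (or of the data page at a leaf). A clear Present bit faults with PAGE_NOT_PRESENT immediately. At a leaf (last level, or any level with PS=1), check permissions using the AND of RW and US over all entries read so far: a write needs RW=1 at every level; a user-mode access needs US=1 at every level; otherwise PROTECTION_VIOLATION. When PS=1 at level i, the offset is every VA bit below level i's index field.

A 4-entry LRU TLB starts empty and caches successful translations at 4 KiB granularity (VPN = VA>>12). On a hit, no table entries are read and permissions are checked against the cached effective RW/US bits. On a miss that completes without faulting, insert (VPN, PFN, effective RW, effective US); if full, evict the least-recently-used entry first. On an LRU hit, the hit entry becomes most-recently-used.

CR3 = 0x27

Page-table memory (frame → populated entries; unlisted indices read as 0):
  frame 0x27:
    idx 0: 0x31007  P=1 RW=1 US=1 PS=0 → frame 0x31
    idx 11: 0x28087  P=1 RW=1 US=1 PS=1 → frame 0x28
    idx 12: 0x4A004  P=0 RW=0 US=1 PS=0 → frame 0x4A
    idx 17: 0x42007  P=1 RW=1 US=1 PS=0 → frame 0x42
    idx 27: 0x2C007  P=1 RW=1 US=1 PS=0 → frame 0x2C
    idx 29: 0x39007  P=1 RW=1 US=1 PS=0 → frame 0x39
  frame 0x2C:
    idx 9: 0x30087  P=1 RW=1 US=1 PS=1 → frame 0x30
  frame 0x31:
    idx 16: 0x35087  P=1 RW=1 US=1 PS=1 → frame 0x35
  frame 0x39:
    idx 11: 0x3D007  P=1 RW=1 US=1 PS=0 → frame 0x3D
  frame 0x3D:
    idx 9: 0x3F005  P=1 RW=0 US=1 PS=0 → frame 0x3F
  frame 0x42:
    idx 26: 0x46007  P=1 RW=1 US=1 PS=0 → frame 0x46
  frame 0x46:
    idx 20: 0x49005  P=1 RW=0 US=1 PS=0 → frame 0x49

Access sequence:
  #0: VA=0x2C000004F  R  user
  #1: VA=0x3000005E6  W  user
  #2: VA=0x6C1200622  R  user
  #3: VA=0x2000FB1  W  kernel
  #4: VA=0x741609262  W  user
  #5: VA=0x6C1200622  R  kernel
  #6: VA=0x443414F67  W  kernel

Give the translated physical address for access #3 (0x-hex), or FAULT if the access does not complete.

Trace:
#0 VA=0x2C000004F (r,user):
  lvl0: tbl 0x27, slot 11 ⇒ 0x28087 (P1/RW1/US1/PS1)
  → PA=0x2804F (huge @L0)  (1 entries read)
#1 VA=0x3000005E6 (w,user):
  lvl0: tbl 0x27, slot 12 ⇒ 0x4A004 (P0/RW0/US1/PS0)
  ✗ PAGE_NOT_PRESENT  [1 reads]
#2 VA=0x6C1200622 (r,user):
  lvl0: tbl 0x27, slot 27 ⇒ 0x2C007 (P1/RW1/US1/PS0)
  lvl1: tbl 0x2C, slot 9 ⇒ 0x30087 (P1/RW1/US1/PS1)
  → PA=0x30622 (huge @L1)  (2 entries read)
#3 VA=0x2000FB1 (w,kernel):
  lvl0: tbl 0x27, slot 0 ⇒ 0x31007 (P1/RW1/US1/PS0)
  lvl1: tbl 0x31, slot 16 ⇒ 0x35087 (P1/RW1/US1/PS1)
  → PA=0x35FB1 (huge @L1)  (2 entries read)
#4 VA=0x741609262 (w,user):
  lvl0: tbl 0x27, slot 29 ⇒ 0x39007 (P1/RW1/US1/PS0)
  lvl1: tbl 0x39, slot 11 ⇒ 0x3D007 (P1/RW1/US1/PS0)
  lvl2: tbl 0x3D, slot 9 ⇒ 0x3F005 (P1/RW0/US1/PS0)
  ✗ PROTECTION_VIOLATION  [3 reads]
#5 VA=0x6C1200622 (r,kernel):
  TLB hit vpn=0x6C1200 → PA=0x30622
#6 VA=0x443414F67 (w,kernel):
  lvl0: tbl 0x27, slot 17 ⇒ 0x42007 (P1/RW1/US1/PS0)
  lvl1: tbl 0x42, slot 26 ⇒ 0x46007 (P1/RW1/US1/PS0)
  lvl2: tbl 0x46, slot 20 ⇒ 0x49005 (P1/RW0/US1/PS0)
  ✗ PROTECTION_VIOLATION  [3 reads]

Access #3 PA: 0x35FB1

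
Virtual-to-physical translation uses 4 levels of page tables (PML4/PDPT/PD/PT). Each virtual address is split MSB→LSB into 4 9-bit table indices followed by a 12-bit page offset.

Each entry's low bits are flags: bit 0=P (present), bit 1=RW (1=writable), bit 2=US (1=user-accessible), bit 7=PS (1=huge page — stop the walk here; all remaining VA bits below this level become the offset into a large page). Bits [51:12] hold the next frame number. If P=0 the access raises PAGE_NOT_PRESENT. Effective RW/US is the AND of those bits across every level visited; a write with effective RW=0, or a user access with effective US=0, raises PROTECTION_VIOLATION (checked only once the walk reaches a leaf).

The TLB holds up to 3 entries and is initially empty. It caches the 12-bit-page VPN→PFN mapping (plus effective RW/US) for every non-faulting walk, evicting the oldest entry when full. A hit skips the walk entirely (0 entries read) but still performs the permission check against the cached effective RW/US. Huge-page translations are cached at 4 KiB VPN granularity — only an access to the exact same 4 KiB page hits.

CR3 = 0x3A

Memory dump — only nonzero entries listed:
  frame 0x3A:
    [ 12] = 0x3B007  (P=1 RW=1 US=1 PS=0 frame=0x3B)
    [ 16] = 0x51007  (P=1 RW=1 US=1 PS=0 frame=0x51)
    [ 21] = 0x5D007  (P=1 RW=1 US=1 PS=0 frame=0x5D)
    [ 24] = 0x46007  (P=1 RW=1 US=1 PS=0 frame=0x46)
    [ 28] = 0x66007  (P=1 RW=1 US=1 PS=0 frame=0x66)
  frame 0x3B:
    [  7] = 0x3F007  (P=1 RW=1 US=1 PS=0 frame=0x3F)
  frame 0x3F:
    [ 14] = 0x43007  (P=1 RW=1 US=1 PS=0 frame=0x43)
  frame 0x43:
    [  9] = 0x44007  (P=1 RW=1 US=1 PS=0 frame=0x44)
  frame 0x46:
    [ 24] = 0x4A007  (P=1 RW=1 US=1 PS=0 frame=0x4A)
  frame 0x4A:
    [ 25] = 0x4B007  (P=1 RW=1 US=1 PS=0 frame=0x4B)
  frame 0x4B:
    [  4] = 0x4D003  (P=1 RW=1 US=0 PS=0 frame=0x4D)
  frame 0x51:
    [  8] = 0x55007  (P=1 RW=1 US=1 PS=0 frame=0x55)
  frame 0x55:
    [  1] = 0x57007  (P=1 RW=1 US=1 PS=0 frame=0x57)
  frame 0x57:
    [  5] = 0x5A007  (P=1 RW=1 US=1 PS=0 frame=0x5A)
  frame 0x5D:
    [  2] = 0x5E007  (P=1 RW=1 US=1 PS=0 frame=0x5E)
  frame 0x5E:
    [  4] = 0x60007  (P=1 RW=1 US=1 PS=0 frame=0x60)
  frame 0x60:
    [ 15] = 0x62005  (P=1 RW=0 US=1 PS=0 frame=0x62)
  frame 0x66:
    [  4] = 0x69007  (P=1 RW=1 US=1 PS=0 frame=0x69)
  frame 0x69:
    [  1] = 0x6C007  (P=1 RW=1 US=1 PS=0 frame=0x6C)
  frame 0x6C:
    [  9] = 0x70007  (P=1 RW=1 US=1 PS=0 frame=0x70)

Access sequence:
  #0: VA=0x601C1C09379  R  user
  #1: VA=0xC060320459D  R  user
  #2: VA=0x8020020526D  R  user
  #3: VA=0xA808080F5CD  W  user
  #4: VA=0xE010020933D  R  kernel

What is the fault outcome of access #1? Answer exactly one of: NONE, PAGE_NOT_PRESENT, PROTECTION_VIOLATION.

Per-access translation:
#0 VA=0x601C1C09379 (r,user):
  L0: frame=0x3A idx=12 entry=0x3B007 [P=1 RW=1 US=1 PS=0]
  L1: frame=0x3B idx=7 entry=0x3F007 [P=1 RW=1 US=1 PS=0]
  L2: frame=0x3F idx=14 entry=0x43007 [P=1 RW=1 US=1 PS=0]
  L3: frame=0x43 idx=9 entry=0x44007 [P=1 RW=1 US=1 PS=0]
  → PA=0x44379  (4 entries read)
#1 VA=0xC060320459D (r,user):
  L0: frame=0x3A idx=24 entry=0x46007 [P=1 RW=1 US=1 PS=0]
  L1: frame=0x46 idx=24 entry=0x4A007 [P=1 RW=1 US=1 PS=0]
  L2: frame=0x4A idx=25 entry=0x4B007 [P=1 RW=1 US=1 PS=0]
  L3: frame=0x4B idx=4 entry=0x4D003 [P=1 RW=1 US=0 PS=0]
  ✗ PROTECTION_VIOLATION  [4 reads]
#2 VA=0x8020020526D (r,user):
  L0: frame=0x3A idx=16 entry=0x51007 [P=1 RW=1 US=1 PS=0]
  L1: frame=0x51 idx=8 entry=0x55007 [P=1 RW=1 US=1 PS=0]
  L2: frame=0x55 idx=1 entry=0x57007 [P=1 RW=1 US=1 PS=0]
  L3: frame=0x57 idx=5 entry=0x5A007 [P=1 RW=1 US=1 PS=0]
  → PA=0x5A26D  (4 entries read)
#3 VA=0xA808080F5CD (w,user):
  L0: frame=0x3A idx=21 entry=0x5D007 [P=1 RW=1 US=1 PS=0]
  L1: frame=0x5D idx=2 entry=0x5E007 [P=1 RW=1 US=1 PS=0]
  L2: frame=0x5E idx=4 entry=0x60007 [P=1 RW=1 US=1 PS=0]
  L3: frame=0x60 idx=15 entry=0x62005 [P=1 RW=0 US=1 PS=0]
  ✗ PROTECTION_VIOLATION  [4 reads]
#4 VA=0xE010020933D (r,kernel):
  L0: frame=0x3A idx=28 entry=0x66007 [P=1 RW=1 US=1 PS=0]
  L1: frame=0x66 idx=4 entry=0x69007 [P=1 RW=1 US=1 PS=0]
  L2: frame=0x69 idx=1 entry=0x6C007 [P=1 RW=1 US=1 PS=0]
  L3: frame=0x6C idx=9 entry=0x70007 [P=1 RW=1 US=1 PS=0]
  → PA=0x7033D  (4 entries read)

Access #1 fault: PROTECTION_VIOLATION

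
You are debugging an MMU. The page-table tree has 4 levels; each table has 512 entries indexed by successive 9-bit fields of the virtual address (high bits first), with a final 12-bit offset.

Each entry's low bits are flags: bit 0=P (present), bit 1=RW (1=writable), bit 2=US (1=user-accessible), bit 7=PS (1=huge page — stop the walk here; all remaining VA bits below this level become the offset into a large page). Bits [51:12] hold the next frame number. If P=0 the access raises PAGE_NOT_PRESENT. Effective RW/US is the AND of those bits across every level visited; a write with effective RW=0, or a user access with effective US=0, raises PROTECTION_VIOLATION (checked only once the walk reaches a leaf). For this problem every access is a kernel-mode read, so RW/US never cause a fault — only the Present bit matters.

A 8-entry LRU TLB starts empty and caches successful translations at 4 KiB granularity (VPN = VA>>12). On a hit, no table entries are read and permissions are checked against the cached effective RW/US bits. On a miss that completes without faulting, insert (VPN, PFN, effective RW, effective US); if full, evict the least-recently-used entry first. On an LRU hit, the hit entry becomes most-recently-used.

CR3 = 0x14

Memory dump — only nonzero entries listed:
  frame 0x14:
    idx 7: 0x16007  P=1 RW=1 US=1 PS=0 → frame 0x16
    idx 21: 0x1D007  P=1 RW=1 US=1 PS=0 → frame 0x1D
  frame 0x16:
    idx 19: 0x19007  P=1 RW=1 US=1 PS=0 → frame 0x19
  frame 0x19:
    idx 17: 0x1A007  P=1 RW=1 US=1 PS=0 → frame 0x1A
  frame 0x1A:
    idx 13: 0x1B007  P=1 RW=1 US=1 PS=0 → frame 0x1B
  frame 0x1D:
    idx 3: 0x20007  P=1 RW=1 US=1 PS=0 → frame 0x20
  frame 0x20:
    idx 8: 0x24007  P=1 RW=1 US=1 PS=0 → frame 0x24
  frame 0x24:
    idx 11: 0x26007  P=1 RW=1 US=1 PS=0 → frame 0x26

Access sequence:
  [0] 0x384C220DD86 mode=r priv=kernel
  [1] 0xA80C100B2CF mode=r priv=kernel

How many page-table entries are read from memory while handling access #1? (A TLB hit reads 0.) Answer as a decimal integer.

Walk each access:
#0 VA=0x384C220DD86 (r,kernel):
  lvl0: tbl 0x14, slot 7 ⇒ 0x16007 (P1/RW1/US1/PS0)
  lvl1: tbl 0x16, slot 19 ⇒ 0x19007 (P1/RW1/US1/PS0)
  lvl2: tbl 0x19, slot 17 ⇒ 0x1A007 (P1/RW1/US1/PS0)
  lvl3: tbl 0x1A, slot 13 ⇒ 0x1B007 (P1/RW1/US1/PS0)
  → PA=0x1BD86  (4 entries read)
#1 VA=0xA80C100B2CF (r,kernel):
  lvl0: tbl 0x14, slot 21 ⇒ 0x1D007 (P1/RW1/US1/PS0)
  lvl1: tbl 0x1D, slot 3 ⇒ 0x20007 (P1/RW1/US1/PS0)
  lvl2: tbl 0x20, slot 8 ⇒ 0x24007 (P1/RW1/US1/PS0)
  lvl3: tbl 0x24, slot 11 ⇒ 0x26007 (P1/RW1/US1/PS0)
  → PA=0x262CF  (4 entries read)

Entries read for #1: 4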